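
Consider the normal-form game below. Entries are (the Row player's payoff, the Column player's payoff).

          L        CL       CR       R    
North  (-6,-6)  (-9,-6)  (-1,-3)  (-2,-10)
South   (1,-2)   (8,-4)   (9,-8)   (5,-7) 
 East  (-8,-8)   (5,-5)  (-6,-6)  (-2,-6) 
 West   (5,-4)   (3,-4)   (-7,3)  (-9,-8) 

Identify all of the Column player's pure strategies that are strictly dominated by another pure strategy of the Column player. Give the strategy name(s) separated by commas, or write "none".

L: no other strategy beats it everywhere (CL at North (-6=-6); CR at South (-2>-8); R at North (-6>-10)).
CL: no other strategy beats it everywhere (L at North (-6=-6); CR at South (-4>-8); R at North (-6>-10)).
Nothing dominates CR: L at North (-3>-6); CL at North (-3>-6); R at North (-3>-10).
CL strictly dominates R — North: -6>-10, South: -4>-7, East: -5>-6, West: -4>-8.

R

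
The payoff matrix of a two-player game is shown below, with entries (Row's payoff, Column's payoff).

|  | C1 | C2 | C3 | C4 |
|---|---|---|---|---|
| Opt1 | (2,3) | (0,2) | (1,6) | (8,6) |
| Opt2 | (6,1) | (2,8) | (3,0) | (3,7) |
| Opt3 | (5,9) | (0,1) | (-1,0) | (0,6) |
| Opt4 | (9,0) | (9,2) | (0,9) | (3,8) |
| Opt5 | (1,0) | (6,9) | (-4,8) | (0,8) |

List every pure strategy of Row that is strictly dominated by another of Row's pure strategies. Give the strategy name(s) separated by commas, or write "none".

Opt1 is not dominated — it holds its own against Opt2 at C4 (8>3); Opt3 at C2 (0=0); Opt4 at C3 (1>0); Opt5 at C1 (2>1).
Opt2 is not dominated — it holds its own against Opt1 at C1 (6>2); Opt3 at C1 (6>5); Opt4 at C3 (3>0); Opt5 at C1 (6>1).
Opt3: dominated, since Opt2 does at least as well everywhere (C1: 6>5, C2: 2>0, C3: 3>-1, C4: 3>0).
Opt4: no other strategy beats it everywhere (Opt1 at C1 (9>2); Opt2 at C1 (9>6); Opt3 at C1 (9>5); Opt5 at C1 (9>1)).
Opt5: dominated, since Opt4 does at least as well everywhere (C1: 9>1, C2: 9>6, C3: 0>-4, C4: 3>0).

Opt3, Opt5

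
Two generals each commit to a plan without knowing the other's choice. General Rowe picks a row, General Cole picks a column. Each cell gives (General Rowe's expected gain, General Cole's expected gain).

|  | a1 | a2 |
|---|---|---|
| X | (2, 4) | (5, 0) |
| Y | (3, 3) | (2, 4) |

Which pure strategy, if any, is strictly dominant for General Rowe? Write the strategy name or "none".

none

X fails to dominate Y at a1 (2<3).
Y fails to dominate X at a2 (2<5).
No single strategy dominates all the others.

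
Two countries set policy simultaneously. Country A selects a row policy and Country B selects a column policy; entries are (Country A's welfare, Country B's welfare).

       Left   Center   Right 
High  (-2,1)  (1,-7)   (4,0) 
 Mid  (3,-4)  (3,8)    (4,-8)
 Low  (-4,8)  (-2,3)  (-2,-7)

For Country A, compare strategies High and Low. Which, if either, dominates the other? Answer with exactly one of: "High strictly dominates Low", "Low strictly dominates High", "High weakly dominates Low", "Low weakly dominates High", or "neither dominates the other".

High strictly dominates Low

Compare High to Low across each opponent action: Left: -2>-4, Center: 1>-2, Right: 4>-2.
Every comparison favours High, so High strictly dominates Low.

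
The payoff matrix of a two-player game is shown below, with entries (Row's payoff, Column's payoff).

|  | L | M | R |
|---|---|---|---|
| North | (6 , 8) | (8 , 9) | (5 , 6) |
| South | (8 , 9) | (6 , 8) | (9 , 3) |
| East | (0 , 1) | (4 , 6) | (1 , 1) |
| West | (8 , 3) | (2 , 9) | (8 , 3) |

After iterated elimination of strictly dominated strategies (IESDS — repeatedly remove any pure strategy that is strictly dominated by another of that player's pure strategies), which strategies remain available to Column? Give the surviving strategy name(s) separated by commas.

For Row, North strictly dominates East on the remaining columns (L: 6>0, M: 8>4, R: 5>1); eliminate East.
For Column, M strictly dominates R on the remaining rows (North: 9>6, South: 8>3, West: 9>3); eliminate R.
Among the remaining strategies, none is strictly dominated by another pure strategy of the same player, so the elimination stops.
Surviving strategies — Row: {North, South, West}; Column: {L, M}.

L, M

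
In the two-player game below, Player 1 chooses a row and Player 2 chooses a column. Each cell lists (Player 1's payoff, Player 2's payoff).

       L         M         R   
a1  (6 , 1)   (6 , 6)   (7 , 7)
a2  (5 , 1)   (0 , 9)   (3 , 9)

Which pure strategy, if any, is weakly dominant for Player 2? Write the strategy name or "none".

R vs L: a1: 7>1, a2: 9>1.
R vs M: a1: 7>6, a2: 9=9.
R is at least as good as every other strategy against every opponent action, so it is weakly dominant.

R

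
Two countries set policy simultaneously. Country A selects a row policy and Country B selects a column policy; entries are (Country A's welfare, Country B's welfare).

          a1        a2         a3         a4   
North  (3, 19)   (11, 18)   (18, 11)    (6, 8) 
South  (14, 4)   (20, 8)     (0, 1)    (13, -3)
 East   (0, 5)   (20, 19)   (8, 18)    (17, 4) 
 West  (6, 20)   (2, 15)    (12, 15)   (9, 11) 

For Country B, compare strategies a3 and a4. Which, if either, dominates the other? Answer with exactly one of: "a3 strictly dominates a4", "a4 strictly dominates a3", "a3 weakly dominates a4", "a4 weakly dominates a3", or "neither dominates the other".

Compare a3 to a4 across each opponent action: North: 11>8, South: 1>-3, East: 18>4, West: 15>11.
Every comparison favours a3, so a3 strictly dominates a4.

a3 strictly dominates a4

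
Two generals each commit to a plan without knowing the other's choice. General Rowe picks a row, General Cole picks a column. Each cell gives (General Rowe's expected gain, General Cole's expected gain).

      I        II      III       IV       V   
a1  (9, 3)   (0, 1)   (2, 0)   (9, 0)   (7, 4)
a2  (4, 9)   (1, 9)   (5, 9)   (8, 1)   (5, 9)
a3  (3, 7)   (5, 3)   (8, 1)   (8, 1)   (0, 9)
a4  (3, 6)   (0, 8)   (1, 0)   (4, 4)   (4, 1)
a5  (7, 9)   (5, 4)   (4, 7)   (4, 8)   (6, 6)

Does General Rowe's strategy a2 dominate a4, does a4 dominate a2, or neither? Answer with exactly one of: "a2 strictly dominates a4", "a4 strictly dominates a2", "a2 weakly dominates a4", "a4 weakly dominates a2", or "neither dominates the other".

a2's payoffs vs a4's, by General Cole's action — I: 4>3, II: 1>0, III: 5>1, IV: 8>4, V: 5>4.
a2 gives a strictly higher payoff against each choice by General Cole, so a2 strictly dominates a4.

a2 strictly dominates a4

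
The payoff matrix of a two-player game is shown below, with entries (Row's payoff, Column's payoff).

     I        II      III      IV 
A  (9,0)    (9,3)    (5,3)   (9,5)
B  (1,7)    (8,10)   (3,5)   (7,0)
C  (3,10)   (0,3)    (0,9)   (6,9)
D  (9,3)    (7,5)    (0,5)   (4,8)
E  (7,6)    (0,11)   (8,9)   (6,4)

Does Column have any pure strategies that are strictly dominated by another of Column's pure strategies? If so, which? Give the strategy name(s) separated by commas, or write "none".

none

Nothing dominates I: II at C (10>3); III at B (7>5); IV at B (7>0).
Nothing dominates II: I at A (3>0); III at A (3=3); IV at B (10>0).
III: no other strategy beats it everywhere (I at A (3>0); II at A (3=3); IV at B (5>0)).
Nothing dominates IV: I at A (5>0); II at A (5>3); III at A (5>3).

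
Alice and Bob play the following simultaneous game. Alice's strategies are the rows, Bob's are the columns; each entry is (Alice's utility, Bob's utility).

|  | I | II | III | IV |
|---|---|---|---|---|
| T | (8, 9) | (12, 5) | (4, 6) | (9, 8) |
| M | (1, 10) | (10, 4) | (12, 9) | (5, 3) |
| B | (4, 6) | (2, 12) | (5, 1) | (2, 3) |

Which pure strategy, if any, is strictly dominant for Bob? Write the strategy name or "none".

I fails to dominate II at B (6<12).
II fails to dominate I at T (5<9).
III fails to dominate I at T (6<9).
IV fails to dominate I at T (8<9).
No single strategy dominates all the others.

none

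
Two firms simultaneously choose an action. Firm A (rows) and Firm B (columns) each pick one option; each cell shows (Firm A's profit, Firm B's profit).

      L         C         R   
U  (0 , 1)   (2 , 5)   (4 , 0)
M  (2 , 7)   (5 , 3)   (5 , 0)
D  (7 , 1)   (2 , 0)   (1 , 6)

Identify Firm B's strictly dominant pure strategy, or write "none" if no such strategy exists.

L fails to dominate C at U (1<5).
C fails to dominate L at M (3<7).
R fails to dominate L at U (0<1).
No single strategy dominates all the others.

none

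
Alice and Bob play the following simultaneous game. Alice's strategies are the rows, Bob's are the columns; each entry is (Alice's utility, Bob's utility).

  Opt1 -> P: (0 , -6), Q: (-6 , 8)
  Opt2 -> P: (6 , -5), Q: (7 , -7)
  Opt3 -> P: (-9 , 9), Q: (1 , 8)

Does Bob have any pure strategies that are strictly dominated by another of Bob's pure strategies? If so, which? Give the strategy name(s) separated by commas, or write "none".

none

Nothing dominates P: Q at Opt2 (-5>-7).
Q: no other strategy beats it everywhere (P at Opt1 (8>-6)).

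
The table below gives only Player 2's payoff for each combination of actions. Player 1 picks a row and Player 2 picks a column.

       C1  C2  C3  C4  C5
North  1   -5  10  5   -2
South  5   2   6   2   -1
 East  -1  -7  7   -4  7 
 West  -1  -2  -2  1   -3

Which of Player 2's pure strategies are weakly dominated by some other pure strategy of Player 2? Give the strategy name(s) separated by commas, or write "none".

C1 is not dominated — it holds its own against C2 at North (1>-5); C3 at West (-1>-2); C4 at South (5>2); C5 at North (1>-2).
C2 is weakly dominated by C1 (North: 1>-5, South: 5>2, East: -1>-7, West: -1>-2).
Nothing dominates C3: C1 at North (10>1); C2 at North (10>-5); C4 at North (10>5); C5 at North (10>-2).
C4: no other strategy beats it everywhere (C1 at North (5>1); C2 at North (5>-5); C3 at West (1>-2); C5 at North (5>-2)).
C3 weakly dominates C5 — North: 10>-2, South: 6>-1, East: 7=7, West: -2>-3.

C2, C5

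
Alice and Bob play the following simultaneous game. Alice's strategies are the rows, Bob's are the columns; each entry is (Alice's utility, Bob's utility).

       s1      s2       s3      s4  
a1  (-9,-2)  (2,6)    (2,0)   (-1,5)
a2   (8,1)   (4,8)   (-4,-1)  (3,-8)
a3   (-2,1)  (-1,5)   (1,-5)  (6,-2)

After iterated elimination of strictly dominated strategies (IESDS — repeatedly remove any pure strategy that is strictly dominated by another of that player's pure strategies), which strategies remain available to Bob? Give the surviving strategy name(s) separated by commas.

s2

Bob's strategy s1 is strictly dominated by s2 (a1: 6>-2, a2: 8>1, a3: 5>1) and is removed.
Column s3 is eliminated: s2 beats it against every remaining row (a1: 6>0, a2: 8>-1, a3: 5>-5).
Row a1 is eliminated: a2 beats it against every remaining column (s2: 4>2, s4: 3>-1).
Bob's strategy s4 is strictly dominated by s2 (a2: 8>-8, a3: 5>-2) and is removed.
For Alice, a2 strictly dominates a3 on the remaining columns (s2: 4>-1); eliminate a3.
Among the remaining strategies, none is strictly dominated by another pure strategy of the same player, so the elimination stops.
Surviving strategies — Alice: {a2}; Bob: {s2}.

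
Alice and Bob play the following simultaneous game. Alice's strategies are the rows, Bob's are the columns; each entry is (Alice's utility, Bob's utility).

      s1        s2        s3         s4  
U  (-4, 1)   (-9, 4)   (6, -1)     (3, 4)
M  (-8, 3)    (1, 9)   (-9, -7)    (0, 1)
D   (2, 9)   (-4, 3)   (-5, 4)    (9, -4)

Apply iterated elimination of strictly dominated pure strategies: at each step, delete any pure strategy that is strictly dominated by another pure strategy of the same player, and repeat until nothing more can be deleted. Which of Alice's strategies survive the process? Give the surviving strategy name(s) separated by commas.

For Bob, s1 strictly dominates s3 on the remaining rows (U: 1>-1, M: 3>-7, D: 9>4); eliminate s3.
For Alice, D strictly dominates U on the remaining columns (s1: 2>-4, s2: -4>-9, s4: 9>3); eliminate U.
For Bob, s1 strictly dominates s4 on the remaining rows (M: 3>1, D: 9>-4); eliminate s4.
Among the remaining strategies, none is strictly dominated by another pure strategy of the same player, so the elimination stops.
Surviving strategies — Alice: {M, D}; Bob: {s1, s2}.

M, D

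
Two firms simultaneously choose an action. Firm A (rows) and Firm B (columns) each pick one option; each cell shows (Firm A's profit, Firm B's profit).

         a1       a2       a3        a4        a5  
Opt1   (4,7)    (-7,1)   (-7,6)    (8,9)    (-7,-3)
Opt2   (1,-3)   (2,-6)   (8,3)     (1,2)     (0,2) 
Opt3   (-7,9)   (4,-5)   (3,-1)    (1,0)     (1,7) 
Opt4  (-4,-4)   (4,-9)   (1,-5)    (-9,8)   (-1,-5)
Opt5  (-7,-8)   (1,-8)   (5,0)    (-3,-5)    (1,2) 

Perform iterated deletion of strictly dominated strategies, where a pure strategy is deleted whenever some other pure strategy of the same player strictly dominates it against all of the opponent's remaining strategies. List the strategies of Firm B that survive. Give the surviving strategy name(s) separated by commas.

Column a2 is eliminated: a3 beats it against every remaining row (Opt1: 6>1, Opt2: 3>-6, Opt3: -1>-5, Opt4: -5>-9, Opt5: 0>-8).
For Firm A, Opt2 strictly dominates Opt4 on the remaining columns (a1: 1>-4, a3: 8>1, a4: 1>-9, a5: 0>-1); eliminate Opt4.
Among the remaining strategies, none is strictly dominated by another pure strategy of the same player, so the elimination stops.
Surviving strategies — Firm A: {Opt1, Opt2, Opt3, Opt5}; Firm B: {a1, a3, a4, a5}.

a1, a3, a4, a5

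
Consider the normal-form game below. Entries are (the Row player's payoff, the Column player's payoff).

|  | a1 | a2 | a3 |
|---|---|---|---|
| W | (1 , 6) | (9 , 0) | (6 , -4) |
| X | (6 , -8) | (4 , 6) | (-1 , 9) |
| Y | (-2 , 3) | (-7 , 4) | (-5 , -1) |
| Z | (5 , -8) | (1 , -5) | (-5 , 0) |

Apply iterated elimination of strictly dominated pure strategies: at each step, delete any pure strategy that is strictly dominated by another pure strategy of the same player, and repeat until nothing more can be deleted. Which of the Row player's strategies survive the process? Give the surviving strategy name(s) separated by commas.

W, X

The Row player's strategy Y is strictly dominated by W (a1: 1>-2, a2: 9>-7, a3: 6>-5) and is removed.
Row Z is eliminated: X beats it against every remaining column (a1: 6>5, a2: 4>1, a3: -1>-5).
Among the remaining strategies, none is strictly dominated by another pure strategy of the same player, so the elimination stops.
Surviving strategies — the Row player: {W, X}; the Column player: {a1, a2, a3}.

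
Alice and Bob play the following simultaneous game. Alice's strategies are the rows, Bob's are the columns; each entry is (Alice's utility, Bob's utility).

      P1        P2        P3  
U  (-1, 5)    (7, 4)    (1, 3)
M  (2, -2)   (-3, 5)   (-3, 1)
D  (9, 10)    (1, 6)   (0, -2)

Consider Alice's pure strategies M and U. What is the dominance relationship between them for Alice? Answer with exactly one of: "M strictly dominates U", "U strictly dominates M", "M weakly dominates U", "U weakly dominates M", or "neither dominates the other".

neither dominates the other

M's payoffs vs U's, by Bob's action — P1: 2>-1, P2: -3<7, P3: -3<1.
M does better at P1 but worse at P2, P3; neither strategy dominates the other.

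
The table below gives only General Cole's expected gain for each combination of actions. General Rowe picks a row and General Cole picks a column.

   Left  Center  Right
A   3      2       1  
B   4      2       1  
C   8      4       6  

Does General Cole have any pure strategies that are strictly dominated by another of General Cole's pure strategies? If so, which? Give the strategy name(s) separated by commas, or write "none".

Left is not dominated — it holds its own against Center at A (3>2); Right at A (3>1).
Center: dominated, since Left does at least as well everywhere (A: 3>2, B: 4>2, C: 8>4).
Left strictly dominates Right — A: 3>1, B: 4>1, C: 8>6.

Center, Right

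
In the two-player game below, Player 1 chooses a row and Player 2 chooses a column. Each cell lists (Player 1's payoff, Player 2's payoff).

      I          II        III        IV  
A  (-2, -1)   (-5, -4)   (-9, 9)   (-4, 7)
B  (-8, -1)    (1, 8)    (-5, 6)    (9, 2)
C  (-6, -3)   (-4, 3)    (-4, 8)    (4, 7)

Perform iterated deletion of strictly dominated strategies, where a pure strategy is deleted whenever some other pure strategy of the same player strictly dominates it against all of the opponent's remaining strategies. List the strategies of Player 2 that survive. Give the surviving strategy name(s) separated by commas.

Player 2's strategy I is strictly dominated by III (A: 9>-1, B: 6>-1, C: 8>-3) and is removed.
For Player 1, B strictly dominates A on the remaining columns (II: 1>-5, III: -5>-9, IV: 9>-4); eliminate A.
Player 2's strategy IV is strictly dominated by III (B: 6>2, C: 8>7) and is removed.
Among the remaining strategies, none is strictly dominated by another pure strategy of the same player, so the elimination stops.
Surviving strategies — Player 1: {B, C}; Player 2: {II, III}.

II, III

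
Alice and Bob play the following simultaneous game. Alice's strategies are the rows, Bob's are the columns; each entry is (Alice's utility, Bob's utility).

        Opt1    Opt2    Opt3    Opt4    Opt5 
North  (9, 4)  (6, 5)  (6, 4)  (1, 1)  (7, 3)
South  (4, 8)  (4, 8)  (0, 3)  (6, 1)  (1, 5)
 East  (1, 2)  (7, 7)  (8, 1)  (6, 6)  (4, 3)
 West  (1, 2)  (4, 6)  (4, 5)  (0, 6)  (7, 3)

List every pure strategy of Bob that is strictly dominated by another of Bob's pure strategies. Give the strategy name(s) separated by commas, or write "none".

Opt1: no other strategy beats it everywhere (Opt2 at South (8=8); Opt3 at North (4=4); Opt4 at North (4>1); Opt5 at North (4>3)).
Opt2: no other strategy beats it everywhere (Opt1 at North (5>4); Opt3 at North (5>4); Opt4 at North (5>1); Opt5 at North (5>3)).
Opt3 is strictly dominated by Opt2 (North: 5>4, South: 8>3, East: 7>1, West: 6>5).
Nothing dominates Opt4: Opt1 at East (6>2); Opt2 at West (6=6); Opt3 at East (6>1); Opt5 at East (6>3).
Opt2 strictly dominates Opt5 — North: 5>3, South: 8>5, East: 7>3, West: 6>3.

Opt3, Opt5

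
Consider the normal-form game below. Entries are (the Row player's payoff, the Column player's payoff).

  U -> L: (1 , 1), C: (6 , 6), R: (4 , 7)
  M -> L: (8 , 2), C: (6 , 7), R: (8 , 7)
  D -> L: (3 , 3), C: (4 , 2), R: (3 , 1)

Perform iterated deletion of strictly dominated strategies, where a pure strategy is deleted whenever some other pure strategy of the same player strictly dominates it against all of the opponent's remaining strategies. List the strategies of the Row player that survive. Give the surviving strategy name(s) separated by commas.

U, M

The Row player's strategy D is strictly dominated by M (L: 8>3, C: 6>4, R: 8>3) and is removed.
For the Column player, C strictly dominates L on the remaining rows (U: 6>1, M: 7>2); eliminate L.
Among the remaining strategies, none is strictly dominated by another pure strategy of the same player, so the elimination stops.
Surviving strategies — the Row player: {U, M}; the Column player: {C, R}.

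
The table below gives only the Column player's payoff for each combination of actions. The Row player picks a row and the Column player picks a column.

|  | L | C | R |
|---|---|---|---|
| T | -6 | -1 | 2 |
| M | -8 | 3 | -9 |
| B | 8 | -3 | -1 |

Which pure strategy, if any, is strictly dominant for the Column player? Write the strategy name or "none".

L fails to dominate C at T (-6<-1).
C fails to dominate L at B (-3<8).
R fails to dominate L at M (-9<-8).
No single strategy dominates all the others.

none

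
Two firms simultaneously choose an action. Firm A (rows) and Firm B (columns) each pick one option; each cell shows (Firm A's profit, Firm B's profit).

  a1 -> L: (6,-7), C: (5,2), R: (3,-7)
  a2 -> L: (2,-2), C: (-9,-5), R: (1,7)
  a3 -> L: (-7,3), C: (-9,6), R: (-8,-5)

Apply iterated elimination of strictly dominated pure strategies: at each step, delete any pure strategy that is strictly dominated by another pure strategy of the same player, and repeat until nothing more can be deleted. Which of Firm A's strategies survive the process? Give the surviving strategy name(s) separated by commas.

a1

For Firm A, a1 strictly dominates a2 on the remaining columns (L: 6>2, C: 5>-9, R: 3>1); eliminate a2.
Row a3 is eliminated: a1 beats it against every remaining column (L: 6>-7, C: 5>-9, R: 3>-8).
Column L is eliminated: C beats it against every remaining row (a1: 2>-7).
Column R is eliminated: C beats it against every remaining row (a1: 2>-7).
Among the remaining strategies, none is strictly dominated by another pure strategy of the same player, so the elimination stops.
Surviving strategies — Firm A: {a1}; Firm B: {C}.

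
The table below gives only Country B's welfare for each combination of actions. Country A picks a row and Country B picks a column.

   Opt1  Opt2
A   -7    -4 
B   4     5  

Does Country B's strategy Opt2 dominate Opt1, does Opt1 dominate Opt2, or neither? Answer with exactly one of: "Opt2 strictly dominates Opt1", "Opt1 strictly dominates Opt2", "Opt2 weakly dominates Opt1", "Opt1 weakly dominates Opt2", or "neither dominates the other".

Opt2 strictly dominates Opt1

Compare Opt2 to Opt1 across every action of Country A: A: -4>-7, B: 5>4.
Every comparison favours Opt2, so Opt2 strictly dominates Opt1.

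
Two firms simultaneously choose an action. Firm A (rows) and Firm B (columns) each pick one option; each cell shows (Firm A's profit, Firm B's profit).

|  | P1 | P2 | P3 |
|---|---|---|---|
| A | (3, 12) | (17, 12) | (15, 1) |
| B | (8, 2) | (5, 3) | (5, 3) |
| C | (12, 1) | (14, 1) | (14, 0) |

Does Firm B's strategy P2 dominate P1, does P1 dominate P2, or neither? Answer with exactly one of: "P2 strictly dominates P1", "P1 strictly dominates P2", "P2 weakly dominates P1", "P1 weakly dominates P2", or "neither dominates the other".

P2 weakly dominates P1

P2's payoffs vs P1's, by Firm A's action — A: 12=12, B: 3>2, C: 1=1.
P2 is at least as good everywhere and strictly better somewhere (tied only at A, C), so P2 weakly but not strictly dominates P1.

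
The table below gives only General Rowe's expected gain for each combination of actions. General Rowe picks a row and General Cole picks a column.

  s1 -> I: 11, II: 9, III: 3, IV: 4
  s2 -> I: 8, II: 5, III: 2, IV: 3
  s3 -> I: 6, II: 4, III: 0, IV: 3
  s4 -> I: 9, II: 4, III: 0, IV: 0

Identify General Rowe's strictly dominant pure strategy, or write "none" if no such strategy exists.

s1 vs s2: I: 11>8, II: 9>5, III: 3>2, IV: 4>3.
s1 vs s3: I: 11>6, II: 9>4, III: 3>0, IV: 4>3.
s1 vs s4: I: 11>9, II: 9>4, III: 3>0, IV: 4>0.
s1 strictly beats every other strategy against every opponent action, so it is strictly dominant.

s1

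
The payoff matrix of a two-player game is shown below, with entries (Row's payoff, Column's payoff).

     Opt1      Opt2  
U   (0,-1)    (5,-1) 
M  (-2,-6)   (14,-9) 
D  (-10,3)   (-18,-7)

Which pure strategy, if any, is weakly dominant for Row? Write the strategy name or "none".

none

U fails to dominate M at Opt2 (5<14).
M fails to dominate U at Opt1 (-2<0).
D fails to dominate U at Opt1 (-10<0).
No single strategy dominates all the others.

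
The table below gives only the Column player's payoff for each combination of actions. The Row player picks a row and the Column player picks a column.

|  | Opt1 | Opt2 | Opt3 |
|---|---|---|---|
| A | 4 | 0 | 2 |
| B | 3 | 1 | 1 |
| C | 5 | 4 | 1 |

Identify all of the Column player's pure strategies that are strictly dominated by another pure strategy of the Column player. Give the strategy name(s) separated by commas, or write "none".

Opt2, Opt3

Nothing dominates Opt1: Opt2 at A (4>0); Opt3 at A (4>2).
Opt1 strictly dominates Opt2 — A: 4>0, B: 3>1, C: 5>4.
Opt3 is strictly dominated by Opt1 (A: 4>2, B: 3>1, C: 5>1).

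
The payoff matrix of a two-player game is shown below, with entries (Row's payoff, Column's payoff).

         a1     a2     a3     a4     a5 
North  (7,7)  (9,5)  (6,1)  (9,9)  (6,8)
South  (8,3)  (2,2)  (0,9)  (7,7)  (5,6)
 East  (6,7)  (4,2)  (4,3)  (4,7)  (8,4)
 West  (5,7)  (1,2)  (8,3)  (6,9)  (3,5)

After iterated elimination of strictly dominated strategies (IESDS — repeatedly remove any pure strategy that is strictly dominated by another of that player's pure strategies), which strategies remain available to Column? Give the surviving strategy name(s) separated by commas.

For Column, a1 strictly dominates a2 on the remaining rows (North: 7>5, South: 3>2, East: 7>2, West: 7>2); eliminate a2.
Column a5 is eliminated: a4 beats it against every remaining row (North: 9>8, South: 7>6, East: 7>4, West: 9>5).
Row East is eliminated: North beats it against every remaining column (a1: 7>6, a3: 6>4, a4: 9>4).
Column's strategy a1 is strictly dominated by a4 (North: 9>7, South: 7>3, West: 9>7) and is removed.
Row South is eliminated: North beats it against every remaining column (a3: 6>0, a4: 9>7).
Column's strategy a3 is strictly dominated by a4 (North: 9>1, West: 9>3) and is removed.
Row West is eliminated: North beats it against every remaining column (a4: 9>6).
Among the remaining strategies, none is strictly dominated by another pure strategy of the same player, so the elimination stops.
Surviving strategies — Row: {North}; Column: {a4}.

a4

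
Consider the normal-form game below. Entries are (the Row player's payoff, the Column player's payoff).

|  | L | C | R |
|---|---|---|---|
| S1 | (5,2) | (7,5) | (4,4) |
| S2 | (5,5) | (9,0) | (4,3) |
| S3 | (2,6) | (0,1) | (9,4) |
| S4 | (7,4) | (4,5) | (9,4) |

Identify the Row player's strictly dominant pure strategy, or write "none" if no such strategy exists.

S1 fails to dominate S2 at L (5=5).
S2 fails to dominate S1 at L (5=5).
S3 fails to dominate S1 at L (2<5).
S4 fails to dominate S1 at C (4<7).
No single strategy dominates all the others.

none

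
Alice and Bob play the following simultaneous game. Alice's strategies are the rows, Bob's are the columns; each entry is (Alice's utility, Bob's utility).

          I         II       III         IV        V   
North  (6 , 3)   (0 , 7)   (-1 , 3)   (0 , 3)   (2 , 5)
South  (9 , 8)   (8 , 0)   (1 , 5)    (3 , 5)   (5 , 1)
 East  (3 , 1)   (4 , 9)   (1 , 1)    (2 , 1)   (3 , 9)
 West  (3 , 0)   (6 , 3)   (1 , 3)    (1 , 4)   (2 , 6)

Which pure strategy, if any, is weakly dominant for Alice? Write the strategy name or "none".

South

South vs North: I: 9>6, II: 8>0, III: 1>-1, IV: 3>0, V: 5>2.
South vs East: I: 9>3, II: 8>4, III: 1=1, IV: 3>2, V: 5>3.
South vs West: I: 9>3, II: 8>6, III: 1=1, IV: 3>1, V: 5>2.
South is at least as good as every other strategy against every opponent action, so it is weakly dominant.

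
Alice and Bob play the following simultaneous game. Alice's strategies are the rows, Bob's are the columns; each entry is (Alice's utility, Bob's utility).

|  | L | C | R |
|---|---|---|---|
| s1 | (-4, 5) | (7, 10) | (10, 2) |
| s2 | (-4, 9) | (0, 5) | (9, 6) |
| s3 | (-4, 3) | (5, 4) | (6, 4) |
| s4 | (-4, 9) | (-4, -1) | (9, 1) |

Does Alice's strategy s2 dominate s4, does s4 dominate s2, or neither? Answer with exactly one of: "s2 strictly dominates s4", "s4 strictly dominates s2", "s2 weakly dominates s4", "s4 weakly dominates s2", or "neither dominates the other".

s2 weakly dominates s4

s2's payoffs vs s4's, by Bob's action — L: -4=-4, C: 0>-4, R: 9=9.
s2 is at least as good everywhere and strictly better somewhere (tied only at L, R), so s2 weakly but not strictly dominates s4.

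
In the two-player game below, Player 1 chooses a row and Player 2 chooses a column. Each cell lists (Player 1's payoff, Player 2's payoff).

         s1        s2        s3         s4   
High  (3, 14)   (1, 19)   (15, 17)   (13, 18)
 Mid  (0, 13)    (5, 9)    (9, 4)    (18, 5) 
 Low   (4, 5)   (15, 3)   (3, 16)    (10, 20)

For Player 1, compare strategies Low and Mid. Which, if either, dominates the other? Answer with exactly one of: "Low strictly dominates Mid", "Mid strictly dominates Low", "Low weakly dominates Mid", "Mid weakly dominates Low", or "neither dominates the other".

neither dominates the other

Low's payoffs vs Mid's, by Player 2's action — s1: 4>0, s2: 15>5, s3: 3<9, s4: 10<18.
Low does better at s1, s2 but worse at s3, s4; neither strategy dominates the other.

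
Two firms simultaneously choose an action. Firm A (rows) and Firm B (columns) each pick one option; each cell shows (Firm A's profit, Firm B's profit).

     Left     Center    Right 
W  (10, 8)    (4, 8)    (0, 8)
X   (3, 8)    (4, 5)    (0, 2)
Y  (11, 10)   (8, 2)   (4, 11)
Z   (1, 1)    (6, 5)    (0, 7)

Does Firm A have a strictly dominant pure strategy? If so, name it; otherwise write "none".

Y

Y vs W: Left: 11>10, Center: 8>4, Right: 4>0.
Y vs X: Left: 11>3, Center: 8>4, Right: 4>0.
Y vs Z: Left: 11>1, Center: 8>6, Right: 4>0.
Y strictly beats every other strategy against every opponent action, so it is strictly dominant.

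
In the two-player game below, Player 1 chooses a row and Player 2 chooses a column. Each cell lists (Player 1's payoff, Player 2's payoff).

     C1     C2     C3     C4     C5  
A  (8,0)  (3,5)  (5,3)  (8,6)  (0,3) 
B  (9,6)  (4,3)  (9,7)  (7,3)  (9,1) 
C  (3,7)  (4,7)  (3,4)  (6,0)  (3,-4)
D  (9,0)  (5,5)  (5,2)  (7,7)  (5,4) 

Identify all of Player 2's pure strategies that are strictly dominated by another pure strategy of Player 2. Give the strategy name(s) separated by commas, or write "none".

C5

C1: no other strategy beats it everywhere (C2 at B (6>3); C3 at C (7>4); C4 at B (6>3); C5 at B (6>1)).
C2 is not dominated — it holds its own against C1 at A (5>0); C3 at A (5>3); C4 at B (3=3); C5 at A (5>3).
Nothing dominates C3: C1 at A (3>0); C2 at B (7>3); C4 at B (7>3); C5 at A (3=3).
C4 is not dominated — it holds its own against C1 at A (6>0); C2 at A (6>5); C3 at A (6>3); C5 at A (6>3).
C2 strictly dominates C5 — A: 5>3, B: 3>1, C: 7>-4, D: 5>4.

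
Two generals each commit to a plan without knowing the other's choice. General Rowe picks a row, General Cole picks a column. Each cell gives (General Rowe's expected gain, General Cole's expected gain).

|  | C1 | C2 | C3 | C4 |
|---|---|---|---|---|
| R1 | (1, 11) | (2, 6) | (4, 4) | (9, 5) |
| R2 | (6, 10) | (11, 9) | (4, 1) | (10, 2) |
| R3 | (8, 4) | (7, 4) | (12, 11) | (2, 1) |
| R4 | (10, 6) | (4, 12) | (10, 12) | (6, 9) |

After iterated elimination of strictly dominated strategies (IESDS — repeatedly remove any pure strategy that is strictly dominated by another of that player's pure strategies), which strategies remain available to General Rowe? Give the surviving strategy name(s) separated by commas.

General Cole's strategy C4 is strictly dominated by C2 (R1: 6>5, R2: 9>2, R3: 4>1, R4: 12>9) and is removed.
Row R1 is eliminated: R3 beats it against every remaining column (C1: 8>1, C2: 7>2, C3: 12>4).
Among the remaining strategies, none is strictly dominated by another pure strategy of the same player, so the elimination stops.
Surviving strategies — General Rowe: {R2, R3, R4}; General Cole: {C1, C2, C3}.

R2, R3, R4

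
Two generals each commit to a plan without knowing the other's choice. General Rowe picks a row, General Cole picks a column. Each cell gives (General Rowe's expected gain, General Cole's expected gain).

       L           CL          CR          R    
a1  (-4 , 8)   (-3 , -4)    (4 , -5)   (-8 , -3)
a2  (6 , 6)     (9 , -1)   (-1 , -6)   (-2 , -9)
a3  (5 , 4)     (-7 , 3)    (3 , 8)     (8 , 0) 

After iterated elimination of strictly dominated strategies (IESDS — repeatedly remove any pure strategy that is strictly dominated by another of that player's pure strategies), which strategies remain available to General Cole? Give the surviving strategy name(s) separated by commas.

L, CR

For General Cole, L strictly dominates CL on the remaining rows (a1: 8>-4, a2: 6>-1, a3: 4>3); eliminate CL.
Column R is eliminated: L beats it against every remaining row (a1: 8>-3, a2: 6>-9, a3: 4>0).
Among the remaining strategies, none is strictly dominated by another pure strategy of the same player, so the elimination stops.
Surviving strategies — General Rowe: {a1, a2, a3}; General Cole: {L, CR}.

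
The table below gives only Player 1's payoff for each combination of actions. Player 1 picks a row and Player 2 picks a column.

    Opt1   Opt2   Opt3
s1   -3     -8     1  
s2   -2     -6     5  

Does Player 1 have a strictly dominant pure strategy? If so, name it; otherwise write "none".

s2

s2 vs s1: Opt1: -2>-3, Opt2: -6>-8, Opt3: 5>1.
s2 strictly beats every other strategy against every opponent action, so it is strictly dominant.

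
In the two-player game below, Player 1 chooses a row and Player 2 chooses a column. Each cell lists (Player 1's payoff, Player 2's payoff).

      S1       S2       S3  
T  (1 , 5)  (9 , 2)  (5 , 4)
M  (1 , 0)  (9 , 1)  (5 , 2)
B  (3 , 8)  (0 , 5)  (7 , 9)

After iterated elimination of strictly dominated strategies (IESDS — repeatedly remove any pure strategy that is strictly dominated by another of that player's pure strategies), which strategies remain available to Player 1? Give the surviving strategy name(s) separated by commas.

B

Player 2's strategy S2 is strictly dominated by S3 (T: 4>2, M: 2>1, B: 9>5) and is removed.
Row T is eliminated: B beats it against every remaining column (S1: 3>1, S3: 7>5).
Row M is eliminated: B beats it against every remaining column (S1: 3>1, S3: 7>5).
For Player 2, S3 strictly dominates S1 on the remaining rows (B: 9>8); eliminate S1.
Among the remaining strategies, none is strictly dominated by another pure strategy of the same player, so the elimination stops.
Surviving strategies — Player 1: {B}; Player 2: {S3}.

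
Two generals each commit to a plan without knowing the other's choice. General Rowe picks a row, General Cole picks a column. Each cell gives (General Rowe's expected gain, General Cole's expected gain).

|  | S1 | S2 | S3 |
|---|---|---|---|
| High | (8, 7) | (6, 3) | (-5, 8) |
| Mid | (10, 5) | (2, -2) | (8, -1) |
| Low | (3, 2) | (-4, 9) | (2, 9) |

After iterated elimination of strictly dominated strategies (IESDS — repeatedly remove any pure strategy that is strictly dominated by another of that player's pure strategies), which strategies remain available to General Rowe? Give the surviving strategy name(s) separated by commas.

Mid

General Rowe's strategy Low is strictly dominated by Mid (S1: 10>3, S2: 2>-4, S3: 8>2) and is removed.
For General Cole, S1 strictly dominates S2 on the remaining rows (High: 7>3, Mid: 5>-2); eliminate S2.
Row High is eliminated: Mid beats it against every remaining column (S1: 10>8, S3: 8>-5).
For General Cole, S1 strictly dominates S3 on the remaining rows (Mid: 5>-1); eliminate S3.
Among the remaining strategies, none is strictly dominated by another pure strategy of the same player, so the elimination stops.
Surviving strategies — General Rowe: {Mid}; General Cole: {S1}.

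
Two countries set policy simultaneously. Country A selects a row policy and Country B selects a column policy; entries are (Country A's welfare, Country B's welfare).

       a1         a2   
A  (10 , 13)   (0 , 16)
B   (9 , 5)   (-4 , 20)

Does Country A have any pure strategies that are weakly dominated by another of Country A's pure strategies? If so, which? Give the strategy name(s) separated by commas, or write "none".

A: no other strategy beats it everywhere (B at a1 (10>9)).
B is weakly dominated by A (a1: 10>9, a2: 0>-4).

B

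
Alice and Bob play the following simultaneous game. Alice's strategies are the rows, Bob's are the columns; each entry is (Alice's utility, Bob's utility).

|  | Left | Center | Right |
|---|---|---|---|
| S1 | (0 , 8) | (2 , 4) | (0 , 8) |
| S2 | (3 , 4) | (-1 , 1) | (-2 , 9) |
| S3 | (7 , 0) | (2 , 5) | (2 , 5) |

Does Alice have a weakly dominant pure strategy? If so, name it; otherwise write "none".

S3

S3 vs S1: Left: 7>0, Center: 2=2, Right: 2>0.
S3 vs S2: Left: 7>3, Center: 2>-1, Right: 2>-2.
S3 is at least as good as every other strategy against every opponent action, so it is weakly dominant.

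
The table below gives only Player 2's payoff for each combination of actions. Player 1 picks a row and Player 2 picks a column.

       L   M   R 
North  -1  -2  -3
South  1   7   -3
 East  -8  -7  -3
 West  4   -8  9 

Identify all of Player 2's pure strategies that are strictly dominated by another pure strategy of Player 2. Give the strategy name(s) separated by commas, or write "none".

L: no other strategy beats it everywhere (M at North (-1>-2); R at North (-1>-3)).
M is not dominated — it holds its own against L at South (7>1); R at North (-2>-3).
Nothing dominates R: L at East (-3>-8); M at East (-3>-7).

none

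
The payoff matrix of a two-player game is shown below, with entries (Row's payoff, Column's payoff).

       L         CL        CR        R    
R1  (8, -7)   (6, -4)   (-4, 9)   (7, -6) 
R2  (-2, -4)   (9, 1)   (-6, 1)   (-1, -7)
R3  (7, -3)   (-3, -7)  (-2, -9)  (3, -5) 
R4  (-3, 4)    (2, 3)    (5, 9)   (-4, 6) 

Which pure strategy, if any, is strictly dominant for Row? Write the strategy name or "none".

R1 fails to dominate R2 at CL (6<9).
R2 fails to dominate R1 at L (-2<8).
R3 fails to dominate R1 at L (7<8).
R4 fails to dominate R1 at L (-3<8).
No single strategy dominates all the others.

none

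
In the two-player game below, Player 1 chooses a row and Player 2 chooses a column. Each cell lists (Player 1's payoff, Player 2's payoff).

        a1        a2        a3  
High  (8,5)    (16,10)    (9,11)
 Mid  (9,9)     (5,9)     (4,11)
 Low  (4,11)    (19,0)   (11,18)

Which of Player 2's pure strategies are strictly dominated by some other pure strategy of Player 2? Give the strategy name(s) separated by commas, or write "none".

a1 is strictly dominated by a3 (High: 11>5, Mid: 11>9, Low: 18>11).
a2: dominated, since a3 does at least as well everywhere (High: 11>10, Mid: 11>9, Low: 18>0).
a3: no other strategy beats it everywhere (a1 at High (11>5); a2 at High (11>10)).

a1, a2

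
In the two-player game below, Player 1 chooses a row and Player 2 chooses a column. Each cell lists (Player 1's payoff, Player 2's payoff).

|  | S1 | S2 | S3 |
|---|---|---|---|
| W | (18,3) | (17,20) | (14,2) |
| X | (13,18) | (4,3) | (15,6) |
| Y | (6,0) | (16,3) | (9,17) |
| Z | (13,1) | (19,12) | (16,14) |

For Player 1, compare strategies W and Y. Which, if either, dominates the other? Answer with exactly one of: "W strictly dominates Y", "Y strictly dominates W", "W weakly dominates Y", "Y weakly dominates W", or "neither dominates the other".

W strictly dominates Y

Compare W to Y across every action of Player 2: S1: 18>6, S2: 17>16, S3: 14>9.
Every comparison favours W, so W strictly dominates Y.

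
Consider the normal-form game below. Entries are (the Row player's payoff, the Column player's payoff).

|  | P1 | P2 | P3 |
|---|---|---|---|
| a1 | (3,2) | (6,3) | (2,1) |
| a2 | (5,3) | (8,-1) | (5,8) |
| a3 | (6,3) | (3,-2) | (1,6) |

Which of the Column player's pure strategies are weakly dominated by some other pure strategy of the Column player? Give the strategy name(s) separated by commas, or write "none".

Nothing dominates P1: P2 at a2 (3>-1); P3 at a1 (2>1).
P2 is not dominated — it holds its own against P1 at a1 (3>2); P3 at a1 (3>1).
P3 is not dominated — it holds its own against P1 at a2 (8>3); P2 at a2 (8>-1).

none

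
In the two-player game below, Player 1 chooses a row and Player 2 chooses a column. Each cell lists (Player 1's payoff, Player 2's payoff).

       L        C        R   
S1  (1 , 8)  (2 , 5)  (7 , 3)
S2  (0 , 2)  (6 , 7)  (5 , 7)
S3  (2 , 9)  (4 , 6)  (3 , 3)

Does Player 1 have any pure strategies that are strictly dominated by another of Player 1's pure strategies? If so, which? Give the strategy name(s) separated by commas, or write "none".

none

Nothing dominates S1: S2 at L (1>0); S3 at R (7>3).
S2 is not dominated — it holds its own against S1 at C (6>2); S3 at C (6>4).
S3: no other strategy beats it everywhere (S1 at L (2>1); S2 at L (2>0)).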